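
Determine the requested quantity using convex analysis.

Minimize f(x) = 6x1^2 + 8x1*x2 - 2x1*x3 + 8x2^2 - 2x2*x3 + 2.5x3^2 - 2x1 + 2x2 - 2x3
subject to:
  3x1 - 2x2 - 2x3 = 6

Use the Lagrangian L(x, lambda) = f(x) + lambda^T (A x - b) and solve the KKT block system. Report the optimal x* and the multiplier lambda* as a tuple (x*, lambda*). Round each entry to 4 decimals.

Form the Lagrangian:
  L(x, lambda) = (1/2) x^T Q x + c^T x + lambda^T (A x - b)
Stationarity (grad_x L = 0): Q x + c + A^T lambda = 0.
Primal feasibility: A x = b.

This gives the KKT block system:
  [ Q   A^T ] [ x     ]   [-c ]
  [ A    0  ] [ lambda ] = [ b ]

Solving the linear system:
  x*      = (1.2181, -0.9756, -0.1972)
  lambda* = (-1.7355)
  f(x*)   = 3.21

x* = (1.2181, -0.9756, -0.1972), lambda* = (-1.7355)


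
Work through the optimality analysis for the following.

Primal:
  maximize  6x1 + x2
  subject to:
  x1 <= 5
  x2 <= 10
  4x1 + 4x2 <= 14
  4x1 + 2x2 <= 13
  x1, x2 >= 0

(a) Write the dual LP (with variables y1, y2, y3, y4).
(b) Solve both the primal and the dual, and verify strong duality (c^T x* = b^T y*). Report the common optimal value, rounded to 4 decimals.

The standard primal-dual pair for 'max c^T x s.t. A x <= b, x >= 0' is:
  Dual:  min b^T y  s.t.  A^T y >= c,  y >= 0.

So the dual LP is:
  minimize  5y1 + 10y2 + 14y3 + 13y4
  subject to:
    y1 + 4y3 + 4y4 >= 6
    y2 + 4y3 + 2y4 >= 1
    y1, y2, y3, y4 >= 0

Solving the primal: x* = (3.25, 0).
  primal value c^T x* = 19.5.
Solving the dual: y* = (0, 0, 0, 1.5).
  dual value b^T y* = 19.5.
Strong duality: c^T x* = b^T y*. Confirmed.

19.5


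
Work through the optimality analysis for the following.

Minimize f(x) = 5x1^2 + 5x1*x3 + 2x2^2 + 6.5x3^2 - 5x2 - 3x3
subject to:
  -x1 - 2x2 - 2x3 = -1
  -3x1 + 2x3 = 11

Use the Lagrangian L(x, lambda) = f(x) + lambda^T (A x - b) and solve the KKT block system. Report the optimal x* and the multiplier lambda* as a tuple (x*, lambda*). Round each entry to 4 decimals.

Form the Lagrangian:
  L(x, lambda) = (1/2) x^T Q x + c^T x + lambda^T (A x - b)
Stationarity (grad_x L = 0): Q x + c + A^T lambda = 0.
Primal feasibility: A x = b.

This gives the KKT block system:
  [ Q   A^T ] [ x     ]   [-c ]
  [ A    0  ] [ lambda ] = [ b ]

Solving the linear system:
  x*      = (-2.5658, 0.1317, 1.6512)
  lambda* = (-2.2367, -5.0552)
  f(x*)   = 23.879

x* = (-2.5658, 0.1317, 1.6512), lambda* = (-2.2367, -5.0552)


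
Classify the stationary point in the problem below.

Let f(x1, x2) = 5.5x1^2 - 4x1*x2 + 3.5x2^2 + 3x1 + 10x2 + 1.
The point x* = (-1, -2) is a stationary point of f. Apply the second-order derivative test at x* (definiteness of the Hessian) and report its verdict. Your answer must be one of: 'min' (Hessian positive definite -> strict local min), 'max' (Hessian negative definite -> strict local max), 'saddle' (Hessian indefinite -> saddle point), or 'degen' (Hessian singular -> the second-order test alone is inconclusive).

Compute the Hessian H = grad^2 f:
  H = [[11, -4], [-4, 7]]
Verify stationarity: grad f(x*) = H x* + g = (0, 0).
Eigenvalues of H: 4.5279, 13.4721.
Both eigenvalues > 0, so H is positive definite -> x* is a strict local min.

min


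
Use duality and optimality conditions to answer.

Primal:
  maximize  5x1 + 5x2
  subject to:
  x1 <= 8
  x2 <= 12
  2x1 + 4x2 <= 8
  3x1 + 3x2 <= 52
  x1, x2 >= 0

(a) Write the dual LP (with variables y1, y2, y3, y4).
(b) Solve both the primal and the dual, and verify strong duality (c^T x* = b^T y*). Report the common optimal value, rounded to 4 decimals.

The standard primal-dual pair for 'max c^T x s.t. A x <= b, x >= 0' is:
  Dual:  min b^T y  s.t.  A^T y >= c,  y >= 0.

So the dual LP is:
  minimize  8y1 + 12y2 + 8y3 + 52y4
  subject to:
    y1 + 2y3 + 3y4 >= 5
    y2 + 4y3 + 3y4 >= 5
    y1, y2, y3, y4 >= 0

Solving the primal: x* = (4, 0).
  primal value c^T x* = 20.
Solving the dual: y* = (0, 0, 2.5, 0).
  dual value b^T y* = 20.
Strong duality: c^T x* = b^T y*. Confirmed.

20


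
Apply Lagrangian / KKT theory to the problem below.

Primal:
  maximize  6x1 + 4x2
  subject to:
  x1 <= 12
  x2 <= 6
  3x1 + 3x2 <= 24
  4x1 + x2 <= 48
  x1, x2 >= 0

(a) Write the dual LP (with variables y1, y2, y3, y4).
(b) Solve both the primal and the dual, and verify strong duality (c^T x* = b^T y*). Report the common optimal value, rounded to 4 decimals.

The standard primal-dual pair for 'max c^T x s.t. A x <= b, x >= 0' is:
  Dual:  min b^T y  s.t.  A^T y >= c,  y >= 0.

So the dual LP is:
  minimize  12y1 + 6y2 + 24y3 + 48y4
  subject to:
    y1 + 3y3 + 4y4 >= 6
    y2 + 3y3 + y4 >= 4
    y1, y2, y3, y4 >= 0

Solving the primal: x* = (8, 0).
  primal value c^T x* = 48.
Solving the dual: y* = (0, 0, 2, 0).
  dual value b^T y* = 48.
Strong duality: c^T x* = b^T y*. Confirmed.

48


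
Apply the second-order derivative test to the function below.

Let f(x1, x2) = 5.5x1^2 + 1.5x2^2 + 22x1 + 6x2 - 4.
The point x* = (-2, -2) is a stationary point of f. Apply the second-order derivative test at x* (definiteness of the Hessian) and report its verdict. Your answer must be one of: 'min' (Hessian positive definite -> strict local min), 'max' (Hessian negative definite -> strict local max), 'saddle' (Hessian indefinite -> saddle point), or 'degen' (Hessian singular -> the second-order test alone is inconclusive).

Compute the Hessian H = grad^2 f:
  H = [[11, 0], [0, 3]]
Verify stationarity: grad f(x*) = H x* + g = (0, 0).
Eigenvalues of H: 3, 11.
Both eigenvalues > 0, so H is positive definite -> x* is a strict local min.

min


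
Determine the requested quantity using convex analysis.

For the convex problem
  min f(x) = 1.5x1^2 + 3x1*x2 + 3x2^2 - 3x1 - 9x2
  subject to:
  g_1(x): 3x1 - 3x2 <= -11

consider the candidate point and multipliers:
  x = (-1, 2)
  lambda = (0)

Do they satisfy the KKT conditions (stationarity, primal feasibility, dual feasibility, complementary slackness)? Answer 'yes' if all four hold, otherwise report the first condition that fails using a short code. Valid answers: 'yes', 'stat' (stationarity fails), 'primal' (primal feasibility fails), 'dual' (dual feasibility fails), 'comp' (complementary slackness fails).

Gradient of f: grad f(x) = Q x + c = (0, 0)
Constraint values g_i(x) = a_i^T x - b_i:
  g_1((-1, 2)) = 2
Stationarity residual: grad f(x) + sum_i lambda_i a_i = (0, 0)
  -> stationarity OK
Primal feasibility (all g_i <= 0): FAILS
Dual feasibility (all lambda_i >= 0): OK
Complementary slackness (lambda_i * g_i(x) = 0 for all i): OK

Verdict: the first failing condition is primal_feasibility -> primal.

primal


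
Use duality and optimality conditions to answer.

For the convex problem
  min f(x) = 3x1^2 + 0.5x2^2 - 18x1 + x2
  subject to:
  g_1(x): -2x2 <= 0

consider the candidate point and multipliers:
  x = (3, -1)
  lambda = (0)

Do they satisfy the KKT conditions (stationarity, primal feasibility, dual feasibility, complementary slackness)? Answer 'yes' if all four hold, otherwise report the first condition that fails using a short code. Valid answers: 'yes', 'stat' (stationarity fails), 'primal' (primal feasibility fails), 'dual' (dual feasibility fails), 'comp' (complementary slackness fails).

Gradient of f: grad f(x) = Q x + c = (0, 0)
Constraint values g_i(x) = a_i^T x - b_i:
  g_1((3, -1)) = 2
Stationarity residual: grad f(x) + sum_i lambda_i a_i = (0, 0)
  -> stationarity OK
Primal feasibility (all g_i <= 0): FAILS
Dual feasibility (all lambda_i >= 0): OK
Complementary slackness (lambda_i * g_i(x) = 0 for all i): OK

Verdict: the first failing condition is primal_feasibility -> primal.

primal


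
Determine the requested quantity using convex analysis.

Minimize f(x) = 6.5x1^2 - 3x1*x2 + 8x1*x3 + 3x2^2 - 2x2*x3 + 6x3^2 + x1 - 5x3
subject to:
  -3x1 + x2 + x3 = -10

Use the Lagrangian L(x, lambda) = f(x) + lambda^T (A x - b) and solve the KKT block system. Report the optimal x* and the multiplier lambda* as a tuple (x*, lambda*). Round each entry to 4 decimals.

Form the Lagrangian:
  L(x, lambda) = (1/2) x^T Q x + c^T x + lambda^T (A x - b)
Stationarity (grad_x L = 0): Q x + c + A^T lambda = 0.
Primal feasibility: A x = b.

This gives the KKT block system:
  [ Q   A^T ] [ x     ]   [-c ]
  [ A    0  ] [ lambda ] = [ b ]

Solving the linear system:
  x*      = (2.5336, -0.4873, -1.912)
  lambda* = (6.7008)
  f(x*)   = 39.5506

x* = (2.5336, -0.4873, -1.912), lambda* = (6.7008)


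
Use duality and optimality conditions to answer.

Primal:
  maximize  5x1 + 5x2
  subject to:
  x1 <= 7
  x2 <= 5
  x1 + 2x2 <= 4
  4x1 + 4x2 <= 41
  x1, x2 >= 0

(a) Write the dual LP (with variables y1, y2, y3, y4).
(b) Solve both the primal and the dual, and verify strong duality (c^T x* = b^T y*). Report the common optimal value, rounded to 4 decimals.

The standard primal-dual pair for 'max c^T x s.t. A x <= b, x >= 0' is:
  Dual:  min b^T y  s.t.  A^T y >= c,  y >= 0.

So the dual LP is:
  minimize  7y1 + 5y2 + 4y3 + 41y4
  subject to:
    y1 + y3 + 4y4 >= 5
    y2 + 2y3 + 4y4 >= 5
    y1, y2, y3, y4 >= 0

Solving the primal: x* = (4, 0).
  primal value c^T x* = 20.
Solving the dual: y* = (0, 0, 5, 0).
  dual value b^T y* = 20.
Strong duality: c^T x* = b^T y*. Confirmed.

20


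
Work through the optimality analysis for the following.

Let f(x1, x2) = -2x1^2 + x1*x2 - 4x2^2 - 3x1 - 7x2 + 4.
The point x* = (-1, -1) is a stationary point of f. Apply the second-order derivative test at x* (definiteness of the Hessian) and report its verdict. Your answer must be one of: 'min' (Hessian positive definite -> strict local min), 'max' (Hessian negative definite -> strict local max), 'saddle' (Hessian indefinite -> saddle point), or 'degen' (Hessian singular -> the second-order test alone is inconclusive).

Compute the Hessian H = grad^2 f:
  H = [[-4, 1], [1, -8]]
Verify stationarity: grad f(x*) = H x* + g = (0, 0).
Eigenvalues of H: -8.2361, -3.7639.
Both eigenvalues < 0, so H is negative definite -> x* is a strict local max.

max


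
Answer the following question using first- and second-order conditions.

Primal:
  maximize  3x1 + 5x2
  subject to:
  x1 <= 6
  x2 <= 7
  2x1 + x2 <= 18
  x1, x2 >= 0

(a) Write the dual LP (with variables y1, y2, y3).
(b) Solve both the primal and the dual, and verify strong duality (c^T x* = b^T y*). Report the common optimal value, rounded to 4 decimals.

The standard primal-dual pair for 'max c^T x s.t. A x <= b, x >= 0' is:
  Dual:  min b^T y  s.t.  A^T y >= c,  y >= 0.

So the dual LP is:
  minimize  6y1 + 7y2 + 18y3
  subject to:
    y1 + 2y3 >= 3
    y2 + y3 >= 5
    y1, y2, y3 >= 0

Solving the primal: x* = (5.5, 7).
  primal value c^T x* = 51.5.
Solving the dual: y* = (0, 3.5, 1.5).
  dual value b^T y* = 51.5.
Strong duality: c^T x* = b^T y*. Confirmed.

51.5


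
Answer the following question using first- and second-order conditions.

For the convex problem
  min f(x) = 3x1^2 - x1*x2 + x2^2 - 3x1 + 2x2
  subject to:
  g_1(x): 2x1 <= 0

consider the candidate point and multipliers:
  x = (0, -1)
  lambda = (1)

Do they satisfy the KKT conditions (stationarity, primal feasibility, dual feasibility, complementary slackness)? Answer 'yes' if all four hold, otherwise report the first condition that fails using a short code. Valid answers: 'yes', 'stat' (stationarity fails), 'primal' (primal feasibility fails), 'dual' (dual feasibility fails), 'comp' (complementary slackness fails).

Gradient of f: grad f(x) = Q x + c = (-2, 0)
Constraint values g_i(x) = a_i^T x - b_i:
  g_1((0, -1)) = 0
Stationarity residual: grad f(x) + sum_i lambda_i a_i = (0, 0)
  -> stationarity OK
Primal feasibility (all g_i <= 0): OK
Dual feasibility (all lambda_i >= 0): OK
Complementary slackness (lambda_i * g_i(x) = 0 for all i): OK

Verdict: yes, KKT holds.

yes


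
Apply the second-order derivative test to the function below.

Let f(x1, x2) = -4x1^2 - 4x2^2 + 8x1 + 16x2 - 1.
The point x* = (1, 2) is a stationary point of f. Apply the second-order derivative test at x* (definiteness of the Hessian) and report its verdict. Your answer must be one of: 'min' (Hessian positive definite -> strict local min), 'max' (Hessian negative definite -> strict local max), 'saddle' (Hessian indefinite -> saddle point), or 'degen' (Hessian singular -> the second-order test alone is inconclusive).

Compute the Hessian H = grad^2 f:
  H = [[-8, 0], [0, -8]]
Verify stationarity: grad f(x*) = H x* + g = (0, 0).
Eigenvalues of H: -8, -8.
Both eigenvalues < 0, so H is negative definite -> x* is a strict local max.

max


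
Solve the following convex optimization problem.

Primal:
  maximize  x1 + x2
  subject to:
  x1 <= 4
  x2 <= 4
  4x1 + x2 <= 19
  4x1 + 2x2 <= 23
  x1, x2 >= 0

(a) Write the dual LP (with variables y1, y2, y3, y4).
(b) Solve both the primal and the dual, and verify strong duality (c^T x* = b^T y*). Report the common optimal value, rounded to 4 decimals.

The standard primal-dual pair for 'max c^T x s.t. A x <= b, x >= 0' is:
  Dual:  min b^T y  s.t.  A^T y >= c,  y >= 0.

So the dual LP is:
  minimize  4y1 + 4y2 + 19y3 + 23y4
  subject to:
    y1 + 4y3 + 4y4 >= 1
    y2 + y3 + 2y4 >= 1
    y1, y2, y3, y4 >= 0

Solving the primal: x* = (3.75, 4).
  primal value c^T x* = 7.75.
Solving the dual: y* = (0, 0.5, 0, 0.25).
  dual value b^T y* = 7.75.
Strong duality: c^T x* = b^T y*. Confirmed.

7.75


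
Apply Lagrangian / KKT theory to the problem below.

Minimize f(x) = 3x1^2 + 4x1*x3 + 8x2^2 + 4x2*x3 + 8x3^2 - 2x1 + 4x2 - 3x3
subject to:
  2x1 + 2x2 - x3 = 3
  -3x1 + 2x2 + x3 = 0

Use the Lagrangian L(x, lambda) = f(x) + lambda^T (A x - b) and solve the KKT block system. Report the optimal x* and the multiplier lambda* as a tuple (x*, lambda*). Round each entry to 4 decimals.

Form the Lagrangian:
  L(x, lambda) = (1/2) x^T Q x + c^T x + lambda^T (A x - b)
Stationarity (grad_x L = 0): Q x + c + A^T lambda = 0.
Primal feasibility: A x = b.

This gives the KKT block system:
  [ Q   A^T ] [ x     ]   [-c ]
  [ A    0  ] [ lambda ] = [ b ]

Solving the linear system:
  x*      = (0.4962, 0.8741, -0.2595)
  lambda* = (-5.072, -3.4015)
  f(x*)   = 9.2491

x* = (0.4962, 0.8741, -0.2595), lambda* = (-5.072, -3.4015)


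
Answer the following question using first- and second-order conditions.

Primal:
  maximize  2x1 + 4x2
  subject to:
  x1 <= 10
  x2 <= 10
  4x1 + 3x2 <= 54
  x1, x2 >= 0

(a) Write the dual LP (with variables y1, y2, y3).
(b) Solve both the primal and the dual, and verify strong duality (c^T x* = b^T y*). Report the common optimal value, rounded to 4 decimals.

The standard primal-dual pair for 'max c^T x s.t. A x <= b, x >= 0' is:
  Dual:  min b^T y  s.t.  A^T y >= c,  y >= 0.

So the dual LP is:
  minimize  10y1 + 10y2 + 54y3
  subject to:
    y1 + 4y3 >= 2
    y2 + 3y3 >= 4
    y1, y2, y3 >= 0

Solving the primal: x* = (6, 10).
  primal value c^T x* = 52.
Solving the dual: y* = (0, 2.5, 0.5).
  dual value b^T y* = 52.
Strong duality: c^T x* = b^T y*. Confirmed.

52


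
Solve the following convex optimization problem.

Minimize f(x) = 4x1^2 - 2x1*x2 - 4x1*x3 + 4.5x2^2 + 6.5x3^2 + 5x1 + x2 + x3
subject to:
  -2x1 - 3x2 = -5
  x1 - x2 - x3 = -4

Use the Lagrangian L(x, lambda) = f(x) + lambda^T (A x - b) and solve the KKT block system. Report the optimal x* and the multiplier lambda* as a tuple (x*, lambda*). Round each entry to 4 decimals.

Form the Lagrangian:
  L(x, lambda) = (1/2) x^T Q x + c^T x + lambda^T (A x - b)
Stationarity (grad_x L = 0): Q x + c + A^T lambda = 0.
Primal feasibility: A x = b.

This gives the KKT block system:
  [ Q   A^T ] [ x     ]   [-c ]
  [ A    0  ] [ lambda ] = [ b ]

Solving the linear system:
  x*      = (-0.905, 2.27, 0.8249)
  lambda* = (2.632, 15.3442)
  f(x*)   = 36.5534

x* = (-0.905, 2.27, 0.8249), lambda* = (2.632, 15.3442)


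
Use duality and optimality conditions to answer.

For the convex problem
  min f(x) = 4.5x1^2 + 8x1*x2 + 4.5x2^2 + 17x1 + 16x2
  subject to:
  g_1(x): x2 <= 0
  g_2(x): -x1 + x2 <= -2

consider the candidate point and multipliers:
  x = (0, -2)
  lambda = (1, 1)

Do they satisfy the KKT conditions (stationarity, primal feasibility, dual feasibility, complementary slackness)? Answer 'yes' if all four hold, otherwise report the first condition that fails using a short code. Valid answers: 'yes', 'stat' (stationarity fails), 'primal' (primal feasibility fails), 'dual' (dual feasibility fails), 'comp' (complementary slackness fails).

Gradient of f: grad f(x) = Q x + c = (1, -2)
Constraint values g_i(x) = a_i^T x - b_i:
  g_1((0, -2)) = -2
  g_2((0, -2)) = 0
Stationarity residual: grad f(x) + sum_i lambda_i a_i = (0, 0)
  -> stationarity OK
Primal feasibility (all g_i <= 0): OK
Dual feasibility (all lambda_i >= 0): OK
Complementary slackness (lambda_i * g_i(x) = 0 for all i): FAILS

Verdict: the first failing condition is complementary_slackness -> comp.

comp


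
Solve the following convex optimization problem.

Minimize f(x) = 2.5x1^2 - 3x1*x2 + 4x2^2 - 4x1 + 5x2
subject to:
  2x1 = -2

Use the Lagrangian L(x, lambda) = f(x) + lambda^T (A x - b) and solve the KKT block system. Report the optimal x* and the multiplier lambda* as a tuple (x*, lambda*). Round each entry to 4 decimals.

Form the Lagrangian:
  L(x, lambda) = (1/2) x^T Q x + c^T x + lambda^T (A x - b)
Stationarity (grad_x L = 0): Q x + c + A^T lambda = 0.
Primal feasibility: A x = b.

This gives the KKT block system:
  [ Q   A^T ] [ x     ]   [-c ]
  [ A    0  ] [ lambda ] = [ b ]

Solving the linear system:
  x*      = (-1, -1)
  lambda* = (3)
  f(x*)   = 2.5

x* = (-1, -1), lambda* = (3)


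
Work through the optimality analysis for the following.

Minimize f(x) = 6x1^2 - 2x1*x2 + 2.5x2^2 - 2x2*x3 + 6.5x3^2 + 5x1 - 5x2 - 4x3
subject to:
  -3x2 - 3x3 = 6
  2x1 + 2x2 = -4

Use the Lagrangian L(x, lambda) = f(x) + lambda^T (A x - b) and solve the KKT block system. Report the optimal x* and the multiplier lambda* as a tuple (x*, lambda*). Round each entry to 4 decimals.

Form the Lagrangian:
  L(x, lambda) = (1/2) x^T Q x + c^T x + lambda^T (A x - b)
Stationarity (grad_x L = 0): Q x + c + A^T lambda = 0.
Primal feasibility: A x = b.

This gives the KKT block system:
  [ Q   A^T ] [ x     ]   [-c ]
  [ A    0  ] [ lambda ] = [ b ]

Solving the linear system:
  x*      = (-0.6316, -1.3684, -0.6316)
  lambda* = (-3.1579, -0.0789)
  f(x*)   = 12.4211

x* = (-0.6316, -1.3684, -0.6316), lambda* = (-3.1579, -0.0789)


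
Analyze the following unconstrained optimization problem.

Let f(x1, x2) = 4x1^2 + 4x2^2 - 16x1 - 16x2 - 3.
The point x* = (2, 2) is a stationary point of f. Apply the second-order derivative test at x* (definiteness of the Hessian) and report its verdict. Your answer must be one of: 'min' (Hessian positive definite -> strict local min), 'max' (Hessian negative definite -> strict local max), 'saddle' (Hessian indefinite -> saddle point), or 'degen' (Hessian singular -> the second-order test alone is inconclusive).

Compute the Hessian H = grad^2 f:
  H = [[8, 0], [0, 8]]
Verify stationarity: grad f(x*) = H x* + g = (0, 0).
Eigenvalues of H: 8, 8.
Both eigenvalues > 0, so H is positive definite -> x* is a strict local min.

min


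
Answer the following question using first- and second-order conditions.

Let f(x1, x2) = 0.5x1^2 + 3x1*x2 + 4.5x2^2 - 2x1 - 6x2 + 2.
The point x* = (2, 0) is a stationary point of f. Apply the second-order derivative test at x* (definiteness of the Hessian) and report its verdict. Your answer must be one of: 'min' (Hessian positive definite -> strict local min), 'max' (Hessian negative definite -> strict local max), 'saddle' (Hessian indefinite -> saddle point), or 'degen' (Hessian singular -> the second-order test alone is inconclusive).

Compute the Hessian H = grad^2 f:
  H = [[1, 3], [3, 9]]
Verify stationarity: grad f(x*) = H x* + g = (0, 0).
Eigenvalues of H: 0, 10.
H has a zero eigenvalue (singular; positive semidefinite but not definite), so H is neither positive definite, negative definite, nor indefinite. The second-order test alone is inconclusive -> degen.
(Indeed, f is constant along the null direction of H through x*, so x* is not a strict local extremum.)

degen


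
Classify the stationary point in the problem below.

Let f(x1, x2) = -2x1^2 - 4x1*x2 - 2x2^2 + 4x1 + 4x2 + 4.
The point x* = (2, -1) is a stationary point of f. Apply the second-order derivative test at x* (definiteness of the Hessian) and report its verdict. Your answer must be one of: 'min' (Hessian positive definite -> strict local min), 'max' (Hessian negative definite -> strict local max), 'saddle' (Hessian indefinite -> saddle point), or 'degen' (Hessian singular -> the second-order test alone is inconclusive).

Compute the Hessian H = grad^2 f:
  H = [[-4, -4], [-4, -4]]
Verify stationarity: grad f(x*) = H x* + g = (0, 0).
Eigenvalues of H: -8, 0.
H has a zero eigenvalue (singular; negative semidefinite but not definite), so H is neither positive definite, negative definite, nor indefinite. The second-order test alone is inconclusive -> degen.
(Indeed, f is constant along the null direction of H through x*, so x* is not a strict local extremum.)

degen


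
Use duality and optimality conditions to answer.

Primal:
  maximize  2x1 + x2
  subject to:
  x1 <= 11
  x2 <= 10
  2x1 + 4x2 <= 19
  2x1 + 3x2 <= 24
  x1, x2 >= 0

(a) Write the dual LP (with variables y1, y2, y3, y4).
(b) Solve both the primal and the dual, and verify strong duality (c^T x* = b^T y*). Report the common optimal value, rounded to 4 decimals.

The standard primal-dual pair for 'max c^T x s.t. A x <= b, x >= 0' is:
  Dual:  min b^T y  s.t.  A^T y >= c,  y >= 0.

So the dual LP is:
  minimize  11y1 + 10y2 + 19y3 + 24y4
  subject to:
    y1 + 2y3 + 2y4 >= 2
    y2 + 4y3 + 3y4 >= 1
    y1, y2, y3, y4 >= 0

Solving the primal: x* = (9.5, 0).
  primal value c^T x* = 19.
Solving the dual: y* = (0, 0, 1, 0).
  dual value b^T y* = 19.
Strong duality: c^T x* = b^T y*. Confirmed.

19


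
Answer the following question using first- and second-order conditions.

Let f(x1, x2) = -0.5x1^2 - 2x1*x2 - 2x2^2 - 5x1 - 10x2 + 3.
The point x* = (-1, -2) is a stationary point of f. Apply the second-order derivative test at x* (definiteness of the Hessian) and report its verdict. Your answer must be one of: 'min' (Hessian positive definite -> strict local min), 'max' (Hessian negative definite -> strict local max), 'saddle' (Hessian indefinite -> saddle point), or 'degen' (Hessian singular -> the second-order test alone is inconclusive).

Compute the Hessian H = grad^2 f:
  H = [[-1, -2], [-2, -4]]
Verify stationarity: grad f(x*) = H x* + g = (0, 0).
Eigenvalues of H: -5, 0.
H has a zero eigenvalue (singular; negative semidefinite but not definite), so H is neither positive definite, negative definite, nor indefinite. The second-order test alone is inconclusive -> degen.
(Indeed, f is constant along the null direction of H through x*, so x* is not a strict local extremum.)

degen


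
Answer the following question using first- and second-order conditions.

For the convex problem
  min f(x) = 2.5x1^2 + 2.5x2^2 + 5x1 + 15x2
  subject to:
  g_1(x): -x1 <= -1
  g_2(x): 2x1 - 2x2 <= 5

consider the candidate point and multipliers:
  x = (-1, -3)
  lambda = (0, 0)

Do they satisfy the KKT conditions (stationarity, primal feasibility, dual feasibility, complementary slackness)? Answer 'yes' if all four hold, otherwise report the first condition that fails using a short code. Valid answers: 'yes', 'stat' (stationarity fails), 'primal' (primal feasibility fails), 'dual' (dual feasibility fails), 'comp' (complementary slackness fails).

Gradient of f: grad f(x) = Q x + c = (0, 0)
Constraint values g_i(x) = a_i^T x - b_i:
  g_1((-1, -3)) = 2
  g_2((-1, -3)) = -1
Stationarity residual: grad f(x) + sum_i lambda_i a_i = (0, 0)
  -> stationarity OK
Primal feasibility (all g_i <= 0): FAILS
Dual feasibility (all lambda_i >= 0): OK
Complementary slackness (lambda_i * g_i(x) = 0 for all i): OK

Verdict: the first failing condition is primal_feasibility -> primal.

primal


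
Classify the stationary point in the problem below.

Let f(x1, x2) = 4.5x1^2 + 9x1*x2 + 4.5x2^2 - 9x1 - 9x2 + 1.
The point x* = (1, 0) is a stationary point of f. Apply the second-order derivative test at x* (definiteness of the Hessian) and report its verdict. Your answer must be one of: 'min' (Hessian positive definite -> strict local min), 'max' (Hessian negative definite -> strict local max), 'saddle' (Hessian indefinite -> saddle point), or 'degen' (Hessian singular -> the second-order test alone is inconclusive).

Compute the Hessian H = grad^2 f:
  H = [[9, 9], [9, 9]]
Verify stationarity: grad f(x*) = H x* + g = (0, 0).
Eigenvalues of H: 0, 18.
H has a zero eigenvalue (singular; positive semidefinite but not definite), so H is neither positive definite, negative definite, nor indefinite. The second-order test alone is inconclusive -> degen.
(Indeed, f is constant along the null direction of H through x*, so x* is not a strict local extremum.)

degen


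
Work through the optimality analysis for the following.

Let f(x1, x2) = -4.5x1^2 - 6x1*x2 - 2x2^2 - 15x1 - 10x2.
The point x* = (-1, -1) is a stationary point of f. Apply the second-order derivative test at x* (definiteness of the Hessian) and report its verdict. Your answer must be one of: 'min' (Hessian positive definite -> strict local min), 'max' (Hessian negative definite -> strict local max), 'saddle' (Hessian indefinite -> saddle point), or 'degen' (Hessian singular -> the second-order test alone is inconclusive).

Compute the Hessian H = grad^2 f:
  H = [[-9, -6], [-6, -4]]
Verify stationarity: grad f(x*) = H x* + g = (0, 0).
Eigenvalues of H: -13, 0.
H has a zero eigenvalue (singular; negative semidefinite but not definite), so H is neither positive definite, negative definite, nor indefinite. The second-order test alone is inconclusive -> degen.
(Indeed, f is constant along the null direction of H through x*, so x* is not a strict local extremum.)

degen


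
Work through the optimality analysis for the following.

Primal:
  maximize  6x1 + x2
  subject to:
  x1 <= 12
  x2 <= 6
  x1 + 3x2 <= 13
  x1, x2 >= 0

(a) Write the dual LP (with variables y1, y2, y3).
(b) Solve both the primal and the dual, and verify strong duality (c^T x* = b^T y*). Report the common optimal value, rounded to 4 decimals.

The standard primal-dual pair for 'max c^T x s.t. A x <= b, x >= 0' is:
  Dual:  min b^T y  s.t.  A^T y >= c,  y >= 0.

So the dual LP is:
  minimize  12y1 + 6y2 + 13y3
  subject to:
    y1 + y3 >= 6
    y2 + 3y3 >= 1
    y1, y2, y3 >= 0

Solving the primal: x* = (12, 0.3333).
  primal value c^T x* = 72.3333.
Solving the dual: y* = (5.6667, 0, 0.3333).
  dual value b^T y* = 72.3333.
Strong duality: c^T x* = b^T y*. Confirmed.

72.3333


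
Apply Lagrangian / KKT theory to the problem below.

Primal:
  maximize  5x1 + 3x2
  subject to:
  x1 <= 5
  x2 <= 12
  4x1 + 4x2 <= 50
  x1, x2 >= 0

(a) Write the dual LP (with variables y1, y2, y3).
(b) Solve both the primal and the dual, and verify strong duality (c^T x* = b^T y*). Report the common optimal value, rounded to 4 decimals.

The standard primal-dual pair for 'max c^T x s.t. A x <= b, x >= 0' is:
  Dual:  min b^T y  s.t.  A^T y >= c,  y >= 0.

So the dual LP is:
  minimize  5y1 + 12y2 + 50y3
  subject to:
    y1 + 4y3 >= 5
    y2 + 4y3 >= 3
    y1, y2, y3 >= 0

Solving the primal: x* = (5, 7.5).
  primal value c^T x* = 47.5.
Solving the dual: y* = (2, 0, 0.75).
  dual value b^T y* = 47.5.
Strong duality: c^T x* = b^T y*. Confirmed.

47.5


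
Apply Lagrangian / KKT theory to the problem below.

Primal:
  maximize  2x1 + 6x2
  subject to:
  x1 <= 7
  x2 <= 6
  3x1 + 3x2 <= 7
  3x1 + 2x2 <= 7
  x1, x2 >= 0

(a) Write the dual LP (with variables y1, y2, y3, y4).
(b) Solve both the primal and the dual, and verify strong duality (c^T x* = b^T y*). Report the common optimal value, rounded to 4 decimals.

The standard primal-dual pair for 'max c^T x s.t. A x <= b, x >= 0' is:
  Dual:  min b^T y  s.t.  A^T y >= c,  y >= 0.

So the dual LP is:
  minimize  7y1 + 6y2 + 7y3 + 7y4
  subject to:
    y1 + 3y3 + 3y4 >= 2
    y2 + 3y3 + 2y4 >= 6
    y1, y2, y3, y4 >= 0

Solving the primal: x* = (0, 2.3333).
  primal value c^T x* = 14.
Solving the dual: y* = (0, 0, 2, 0).
  dual value b^T y* = 14.
Strong duality: c^T x* = b^T y*. Confirmed.

14


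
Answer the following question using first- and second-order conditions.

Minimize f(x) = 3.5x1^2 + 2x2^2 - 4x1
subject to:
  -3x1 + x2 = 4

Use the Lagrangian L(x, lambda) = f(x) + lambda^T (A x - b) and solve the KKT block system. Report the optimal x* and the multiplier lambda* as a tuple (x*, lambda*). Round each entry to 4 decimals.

Form the Lagrangian:
  L(x, lambda) = (1/2) x^T Q x + c^T x + lambda^T (A x - b)
Stationarity (grad_x L = 0): Q x + c + A^T lambda = 0.
Primal feasibility: A x = b.

This gives the KKT block system:
  [ Q   A^T ] [ x     ]   [-c ]
  [ A    0  ] [ lambda ] = [ b ]

Solving the linear system:
  x*      = (-1.0233, 0.9302)
  lambda* = (-3.7209)
  f(x*)   = 9.4884

x* = (-1.0233, 0.9302), lambda* = (-3.7209)


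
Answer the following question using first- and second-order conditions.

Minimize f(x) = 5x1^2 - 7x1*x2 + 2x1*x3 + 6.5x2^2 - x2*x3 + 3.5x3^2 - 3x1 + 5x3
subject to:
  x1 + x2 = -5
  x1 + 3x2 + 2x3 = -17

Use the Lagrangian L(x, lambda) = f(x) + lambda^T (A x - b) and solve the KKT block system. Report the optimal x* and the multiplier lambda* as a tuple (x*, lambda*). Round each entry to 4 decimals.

Form the Lagrangian:
  L(x, lambda) = (1/2) x^T Q x + c^T x + lambda^T (A x - b)
Stationarity (grad_x L = 0): Q x + c + A^T lambda = 0.
Primal feasibility: A x = b.

This gives the KKT block system:
  [ Q   A^T ] [ x     ]   [-c ]
  [ A    0  ] [ lambda ] = [ b ]

Solving the linear system:
  x*      = (-1.94, -3.06, -2.94)
  lambda* = (-1.34, 8.2)
  f(x*)   = 61.91

x* = (-1.94, -3.06, -2.94), lambda* = (-1.34, 8.2)


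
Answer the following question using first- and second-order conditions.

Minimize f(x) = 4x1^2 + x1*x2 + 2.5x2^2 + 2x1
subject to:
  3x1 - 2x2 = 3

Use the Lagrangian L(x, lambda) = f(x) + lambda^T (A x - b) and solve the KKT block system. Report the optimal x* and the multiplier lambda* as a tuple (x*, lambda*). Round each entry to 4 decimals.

Form the Lagrangian:
  L(x, lambda) = (1/2) x^T Q x + c^T x + lambda^T (A x - b)
Stationarity (grad_x L = 0): Q x + c + A^T lambda = 0.
Primal feasibility: A x = b.

This gives the KKT block system:
  [ Q   A^T ] [ x     ]   [-c ]
  [ A    0  ] [ lambda ] = [ b ]

Solving the linear system:
  x*      = (0.4831, -0.7753)
  lambda* = (-1.6966)
  f(x*)   = 3.0281

x* = (0.4831, -0.7753), lambda* = (-1.6966)


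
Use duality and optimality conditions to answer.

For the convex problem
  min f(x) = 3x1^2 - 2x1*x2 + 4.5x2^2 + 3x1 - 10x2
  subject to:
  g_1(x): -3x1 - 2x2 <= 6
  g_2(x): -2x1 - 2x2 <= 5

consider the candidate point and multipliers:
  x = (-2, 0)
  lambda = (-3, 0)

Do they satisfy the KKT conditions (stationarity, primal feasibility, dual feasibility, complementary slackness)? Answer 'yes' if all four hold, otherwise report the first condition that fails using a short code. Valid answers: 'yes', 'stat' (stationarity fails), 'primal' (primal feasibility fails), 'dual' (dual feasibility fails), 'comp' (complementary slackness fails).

Gradient of f: grad f(x) = Q x + c = (-9, -6)
Constraint values g_i(x) = a_i^T x - b_i:
  g_1((-2, 0)) = 0
  g_2((-2, 0)) = -1
Stationarity residual: grad f(x) + sum_i lambda_i a_i = (0, 0)
  -> stationarity OK
Primal feasibility (all g_i <= 0): OK
Dual feasibility (all lambda_i >= 0): FAILS
Complementary slackness (lambda_i * g_i(x) = 0 for all i): OK

Verdict: the first failing condition is dual_feasibility -> dual.

dual


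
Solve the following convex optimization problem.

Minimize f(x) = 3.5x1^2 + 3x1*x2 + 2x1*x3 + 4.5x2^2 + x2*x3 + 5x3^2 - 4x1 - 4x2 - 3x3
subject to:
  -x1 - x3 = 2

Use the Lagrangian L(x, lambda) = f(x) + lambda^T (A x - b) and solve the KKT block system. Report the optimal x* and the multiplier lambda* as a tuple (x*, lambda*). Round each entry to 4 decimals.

Form the Lagrangian:
  L(x, lambda) = (1/2) x^T Q x + c^T x + lambda^T (A x - b)
Stationarity (grad_x L = 0): Q x + c + A^T lambda = 0.
Primal feasibility: A x = b.

This gives the KKT block system:
  [ Q   A^T ] [ x     ]   [-c ]
  [ A    0  ] [ lambda ] = [ b ]

Solving the linear system:
  x*      = (-1.3009, 0.9558, -0.6991)
  lambda* = (-11.6372)
  f(x*)   = 13.3761

x* = (-1.3009, 0.9558, -0.6991), lambda* = (-11.6372)


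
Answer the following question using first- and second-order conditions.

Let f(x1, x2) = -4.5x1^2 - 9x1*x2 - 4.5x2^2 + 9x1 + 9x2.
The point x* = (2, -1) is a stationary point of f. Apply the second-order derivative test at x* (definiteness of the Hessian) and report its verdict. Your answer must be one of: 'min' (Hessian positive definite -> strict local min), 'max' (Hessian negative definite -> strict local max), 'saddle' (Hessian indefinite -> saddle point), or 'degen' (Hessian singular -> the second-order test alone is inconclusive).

Compute the Hessian H = grad^2 f:
  H = [[-9, -9], [-9, -9]]
Verify stationarity: grad f(x*) = H x* + g = (0, 0).
Eigenvalues of H: -18, 0.
H has a zero eigenvalue (singular; negative semidefinite but not definite), so H is neither positive definite, negative definite, nor indefinite. The second-order test alone is inconclusive -> degen.
(Indeed, f is constant along the null direction of H through x*, so x* is not a strict local extremum.)

degen


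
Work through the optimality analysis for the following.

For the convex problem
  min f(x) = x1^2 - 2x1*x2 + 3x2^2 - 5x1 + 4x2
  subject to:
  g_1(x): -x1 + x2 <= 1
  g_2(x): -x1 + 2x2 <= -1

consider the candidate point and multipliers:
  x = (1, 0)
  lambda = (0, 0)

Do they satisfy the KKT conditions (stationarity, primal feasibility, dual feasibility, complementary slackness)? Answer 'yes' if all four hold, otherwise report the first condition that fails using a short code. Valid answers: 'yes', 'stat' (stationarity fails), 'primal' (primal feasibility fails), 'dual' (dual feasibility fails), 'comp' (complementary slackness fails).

Gradient of f: grad f(x) = Q x + c = (-3, 2)
Constraint values g_i(x) = a_i^T x - b_i:
  g_1((1, 0)) = -2
  g_2((1, 0)) = 0
Stationarity residual: grad f(x) + sum_i lambda_i a_i = (-3, 2)
  -> stationarity FAILS
Primal feasibility (all g_i <= 0): OK
Dual feasibility (all lambda_i >= 0): OK
Complementary slackness (lambda_i * g_i(x) = 0 for all i): OK

Verdict: the first failing condition is stationarity -> stat.

stat


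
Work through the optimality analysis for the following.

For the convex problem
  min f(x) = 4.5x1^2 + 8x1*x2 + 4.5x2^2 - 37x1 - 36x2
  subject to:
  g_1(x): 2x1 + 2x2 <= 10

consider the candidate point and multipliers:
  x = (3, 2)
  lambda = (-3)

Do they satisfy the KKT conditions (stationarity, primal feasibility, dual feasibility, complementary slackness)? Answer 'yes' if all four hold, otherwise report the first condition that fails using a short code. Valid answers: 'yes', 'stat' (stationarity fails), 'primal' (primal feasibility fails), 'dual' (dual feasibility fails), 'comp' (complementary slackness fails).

Gradient of f: grad f(x) = Q x + c = (6, 6)
Constraint values g_i(x) = a_i^T x - b_i:
  g_1((3, 2)) = 0
Stationarity residual: grad f(x) + sum_i lambda_i a_i = (0, 0)
  -> stationarity OK
Primal feasibility (all g_i <= 0): OK
Dual feasibility (all lambda_i >= 0): FAILS
Complementary slackness (lambda_i * g_i(x) = 0 for all i): OK

Verdict: the first failing condition is dual_feasibility -> dual.

dual


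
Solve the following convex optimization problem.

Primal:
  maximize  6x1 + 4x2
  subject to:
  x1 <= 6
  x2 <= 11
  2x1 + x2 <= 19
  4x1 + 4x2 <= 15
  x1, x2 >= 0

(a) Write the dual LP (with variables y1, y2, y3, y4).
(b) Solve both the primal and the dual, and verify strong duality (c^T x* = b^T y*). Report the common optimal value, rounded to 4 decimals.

The standard primal-dual pair for 'max c^T x s.t. A x <= b, x >= 0' is:
  Dual:  min b^T y  s.t.  A^T y >= c,  y >= 0.

So the dual LP is:
  minimize  6y1 + 11y2 + 19y3 + 15y4
  subject to:
    y1 + 2y3 + 4y4 >= 6
    y2 + y3 + 4y4 >= 4
    y1, y2, y3, y4 >= 0

Solving the primal: x* = (3.75, 0).
  primal value c^T x* = 22.5.
Solving the dual: y* = (0, 0, 0, 1.5).
  dual value b^T y* = 22.5.
Strong duality: c^T x* = b^T y*. Confirmed.

22.5


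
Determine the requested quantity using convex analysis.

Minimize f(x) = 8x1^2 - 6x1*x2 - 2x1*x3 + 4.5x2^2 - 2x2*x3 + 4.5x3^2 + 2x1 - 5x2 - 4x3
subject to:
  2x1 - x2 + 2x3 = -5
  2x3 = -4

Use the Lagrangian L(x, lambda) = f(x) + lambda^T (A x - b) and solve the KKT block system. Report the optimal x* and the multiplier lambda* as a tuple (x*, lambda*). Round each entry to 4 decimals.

Form the Lagrangian:
  L(x, lambda) = (1/2) x^T Q x + c^T x + lambda^T (A x - b)
Stationarity (grad_x L = 0): Q x + c + A^T lambda = 0.
Primal feasibility: A x = b.

This gives the KKT block system:
  [ Q   A^T ] [ x     ]   [-c ]
  [ A    0  ] [ lambda ] = [ b ]

Solving the linear system:
  x*      = (-0.5714, -0.1429, -2)
  lambda* = (1.1429, 9.1429)
  f(x*)   = 24.9286

x* = (-0.5714, -0.1429, -2), lambda* = (1.1429, 9.1429)


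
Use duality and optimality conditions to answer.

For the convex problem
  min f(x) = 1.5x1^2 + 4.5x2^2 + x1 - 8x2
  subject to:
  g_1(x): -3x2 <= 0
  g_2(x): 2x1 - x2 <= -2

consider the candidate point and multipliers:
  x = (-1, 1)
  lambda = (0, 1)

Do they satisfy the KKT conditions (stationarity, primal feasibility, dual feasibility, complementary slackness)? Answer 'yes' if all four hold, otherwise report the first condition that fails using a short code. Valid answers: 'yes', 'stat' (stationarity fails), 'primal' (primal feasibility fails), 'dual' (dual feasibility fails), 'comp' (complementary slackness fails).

Gradient of f: grad f(x) = Q x + c = (-2, 1)
Constraint values g_i(x) = a_i^T x - b_i:
  g_1((-1, 1)) = -3
  g_2((-1, 1)) = -1
Stationarity residual: grad f(x) + sum_i lambda_i a_i = (0, 0)
  -> stationarity OK
Primal feasibility (all g_i <= 0): OK
Dual feasibility (all lambda_i >= 0): OK
Complementary slackness (lambda_i * g_i(x) = 0 for all i): FAILS

Verdict: the first failing condition is complementary_slackness -> comp.

comp


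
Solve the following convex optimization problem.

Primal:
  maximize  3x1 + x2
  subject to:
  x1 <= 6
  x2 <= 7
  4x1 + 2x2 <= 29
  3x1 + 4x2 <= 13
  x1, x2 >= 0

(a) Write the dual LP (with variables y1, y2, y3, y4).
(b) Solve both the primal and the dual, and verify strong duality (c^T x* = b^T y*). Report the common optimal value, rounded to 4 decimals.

The standard primal-dual pair for 'max c^T x s.t. A x <= b, x >= 0' is:
  Dual:  min b^T y  s.t.  A^T y >= c,  y >= 0.

So the dual LP is:
  minimize  6y1 + 7y2 + 29y3 + 13y4
  subject to:
    y1 + 4y3 + 3y4 >= 3
    y2 + 2y3 + 4y4 >= 1
    y1, y2, y3, y4 >= 0

Solving the primal: x* = (4.3333, 0).
  primal value c^T x* = 13.
Solving the dual: y* = (0, 0, 0, 1).
  dual value b^T y* = 13.
Strong duality: c^T x* = b^T y*. Confirmed.

13


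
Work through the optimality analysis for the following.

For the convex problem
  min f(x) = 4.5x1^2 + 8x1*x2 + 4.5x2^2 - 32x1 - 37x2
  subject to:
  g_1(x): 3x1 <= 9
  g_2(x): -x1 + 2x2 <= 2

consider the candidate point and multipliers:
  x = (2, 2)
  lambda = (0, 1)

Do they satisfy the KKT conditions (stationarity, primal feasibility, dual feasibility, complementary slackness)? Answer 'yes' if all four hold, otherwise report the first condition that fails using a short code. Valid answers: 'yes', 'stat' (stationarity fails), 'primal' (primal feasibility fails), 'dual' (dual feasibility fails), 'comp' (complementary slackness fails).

Gradient of f: grad f(x) = Q x + c = (2, -3)
Constraint values g_i(x) = a_i^T x - b_i:
  g_1((2, 2)) = -3
  g_2((2, 2)) = 0
Stationarity residual: grad f(x) + sum_i lambda_i a_i = (1, -1)
  -> stationarity FAILS
Primal feasibility (all g_i <= 0): OK
Dual feasibility (all lambda_i >= 0): OK
Complementary slackness (lambda_i * g_i(x) = 0 for all i): OK

Verdict: the first failing condition is stationarity -> stat.

stat


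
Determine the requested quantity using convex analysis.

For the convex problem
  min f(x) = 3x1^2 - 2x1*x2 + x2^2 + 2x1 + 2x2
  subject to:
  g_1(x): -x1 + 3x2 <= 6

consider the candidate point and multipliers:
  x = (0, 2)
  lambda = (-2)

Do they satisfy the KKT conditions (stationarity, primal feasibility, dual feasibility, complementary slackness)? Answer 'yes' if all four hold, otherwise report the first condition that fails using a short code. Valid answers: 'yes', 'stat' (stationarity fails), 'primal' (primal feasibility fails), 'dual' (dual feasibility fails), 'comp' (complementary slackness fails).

Gradient of f: grad f(x) = Q x + c = (-2, 6)
Constraint values g_i(x) = a_i^T x - b_i:
  g_1((0, 2)) = 0
Stationarity residual: grad f(x) + sum_i lambda_i a_i = (0, 0)
  -> stationarity OK
Primal feasibility (all g_i <= 0): OK
Dual feasibility (all lambda_i >= 0): FAILS
Complementary slackness (lambda_i * g_i(x) = 0 for all i): OK

Verdict: the first failing condition is dual_feasibility -> dual.

dual
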